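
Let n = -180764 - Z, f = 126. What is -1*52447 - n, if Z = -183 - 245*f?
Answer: 97264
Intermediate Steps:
Z = -31053 (Z = -183 - 245*126 = -183 - 30870 = -31053)
n = -149711 (n = -180764 - 1*(-31053) = -180764 + 31053 = -149711)
-1*52447 - n = -1*52447 - 1*(-149711) = -52447 + 149711 = 97264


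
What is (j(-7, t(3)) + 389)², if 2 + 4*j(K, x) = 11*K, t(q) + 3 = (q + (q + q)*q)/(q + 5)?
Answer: 2181529/16 ≈ 1.3635e+5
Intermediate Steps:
t(q) = -3 + (q + 2*q²)/(5 + q) (t(q) = -3 + (q + (q + q)*q)/(q + 5) = -3 + (q + (2*q)*q)/(5 + q) = -3 + (q + 2*q²)/(5 + q))
j(K, x) = -½ + 11*K/4 (j(K, x) = -½ + (11*K)/4 = -½ + 11*K/4)
(j(-7, t(3)) + 389)² = ((-½ + (11/4)*(-7)) + 389)² = ((-½ - 77/4) + 389)² = (-79/4 + 389)² = (1477/4)² = 2181529/16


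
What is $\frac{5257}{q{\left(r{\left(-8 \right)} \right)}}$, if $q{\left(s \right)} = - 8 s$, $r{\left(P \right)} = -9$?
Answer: $\frac{5257}{72} \approx 73.014$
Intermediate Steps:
$\frac{5257}{q{\left(r{\left(-8 \right)} \right)}} = \frac{5257}{\left(-8\right) \left(-9\right)} = \frac{5257}{72}$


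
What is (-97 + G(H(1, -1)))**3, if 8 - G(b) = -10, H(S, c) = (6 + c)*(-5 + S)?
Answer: -493039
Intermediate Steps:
H(S, c) = (-5 + S)*(6 + c)
G(b) = 18 (G(b) = 8 - 1*(-10) = 8 + 10 = 18)
(-97 + G(H(1, -1)))**3 = (-97 + 18)**3 = (-79)**3 = -493039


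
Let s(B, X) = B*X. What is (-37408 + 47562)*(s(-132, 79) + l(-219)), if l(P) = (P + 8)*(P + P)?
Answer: 832526460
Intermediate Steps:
l(P) = 2*P*(8 + P) (l(P) = (8 + P)*(2*P) = 2*P*(8 + P))
(-37408 + 47562)*(s(-132, 79) + l(-219)) = (-37408 + 47562)*(-132*79 + 2*(-219)*(8 - 219)) = 10154*(-10428 + 2*(-219)*(-211)) = 10154*(-10428 + 92418) = 10154*81990 = 832526460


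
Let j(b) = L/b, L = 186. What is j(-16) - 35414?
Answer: -283405/8 ≈ -35426.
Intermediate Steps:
j(b) = 186/b
j(-16) - 35414 = 186/(-16) - 35414 = 186*(-1/16) - 35414 = -93/8 - 35414 = -283405/8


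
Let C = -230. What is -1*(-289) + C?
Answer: 59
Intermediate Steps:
-1*(-289) + C = -1*(-289) - 230 = 289 - 230 = 59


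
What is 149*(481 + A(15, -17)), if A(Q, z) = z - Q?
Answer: 66901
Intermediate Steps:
149*(481 + A(15, -17)) = 149*(481 + (-17 - 1*15)) = 149*(481 + (-17 - 15)) = 149*(481 - 32) = 149*449 = 66901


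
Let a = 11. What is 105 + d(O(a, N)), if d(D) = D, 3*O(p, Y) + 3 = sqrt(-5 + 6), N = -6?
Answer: 313/3 ≈ 104.33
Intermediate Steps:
O(p, Y) = -2/3 (O(p, Y) = -1 + sqrt(-5 + 6)/3 = -1 + sqrt(1)/3 = -1 + (1/3)*1 = -1 + 1/3 = -2/3)
105 + d(O(a, N)) = 105 - 2/3 = 313/3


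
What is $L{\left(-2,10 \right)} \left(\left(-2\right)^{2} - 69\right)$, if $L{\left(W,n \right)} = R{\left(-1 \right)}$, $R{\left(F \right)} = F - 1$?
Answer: $130$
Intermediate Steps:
$R{\left(F \right)} = -1 + F$ ($R{\left(F \right)} = F - 1 = -1 + F$)
$L{\left(W,n \right)} = -2$ ($L{\left(W,n \right)} = -1 - 1 = -2$)
$L{\left(-2,10 \right)} \left(\left(-2\right)^{2} - 69\right) = - 2 \left(\left(-2\right)^{2} - 69\right) = - 2 \left(4 - 69\right) = \left(-2\right) \left(-65\right) = 130$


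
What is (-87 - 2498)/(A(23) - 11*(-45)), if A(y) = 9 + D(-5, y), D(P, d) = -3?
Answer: -2585/501 ≈ -5.1597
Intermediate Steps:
A(y) = 6 (A(y) = 9 - 3 = 6)
(-87 - 2498)/(A(23) - 11*(-45)) = (-87 - 2498)/(6 - 11*(-45)) = -2585/(6 + 495) = -2585/501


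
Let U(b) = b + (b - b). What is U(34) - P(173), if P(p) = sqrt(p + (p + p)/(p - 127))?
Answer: 34 - 2*sqrt(23874)/23 ≈ 20.564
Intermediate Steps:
U(b) = b (U(b) = b + 0 = b)
P(p) = sqrt(p + 2*p/(-127 + p)) (P(p) = sqrt(p + (2*p)/(-127 + p)) = sqrt(p + 2*p/(-127 + p)))
U(34) - P(173) = 34 - sqrt(173*(-125 + 173)/(-127 + 173)) = 34 - sqrt(173*48/46) = 34 - sqrt(173*(1/46)*48) = 34 - sqrt(4152/23) = 34 - 2*sqrt(23874)/23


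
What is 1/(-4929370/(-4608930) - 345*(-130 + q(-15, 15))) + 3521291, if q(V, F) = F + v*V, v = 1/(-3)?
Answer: 61592247025233410/17491382287 ≈ 3.5213e+6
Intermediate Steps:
v = -⅓ ≈ -0.33333
q(V, F) = F - V/3
1/(-4929370/(-4608930) - 345*(-130 + q(-15, 15))) + 3521291 = 1/(-4929370/(-4608930) - 345*(-130 + (15 - ⅓*(-15)))) + 3521291 = 1/(-4929370*(-1/4608930) - 345*(-130 + (15 + 5))) + 3521291 = 1/(492937/460893 - 345*(-130 + 20)) + 3521291 = 1/(492937/460893 - 345*(-110)) + 3521291 = 1/(492937/460893 + 37950) + 3521291 = 1/(17491382287/460893) + 3521291 = 460893/17491382287 + 3521291 = 61592247025233410/17491382287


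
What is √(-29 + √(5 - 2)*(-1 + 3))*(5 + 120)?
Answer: 125*√(-29 + 2*√3) ≈ 631.66*I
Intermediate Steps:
√(-29 + √(5 - 2)*(-1 + 3))*(5 + 120) = √(-29 + √3*2)*125 = √(-29 + 2*√3)*125 = 125*√(-29 + 2*√3)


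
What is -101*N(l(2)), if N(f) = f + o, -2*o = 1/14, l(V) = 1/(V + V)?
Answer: -303/14 ≈ -21.643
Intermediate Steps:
l(V) = 1/(2*V)
o = -1/28 (o = -½/14 = -½*1/14 = -1/28 ≈ -0.035714)
N(f) = -1/28 + f (N(f) = f - 1/28 = -1/28 + f)
-101*N(l(2)) = -101*(-1/28 + (½)/2) = -101*(-1/28 + (½)*(½)) = -101*(-1/28 + ¼) = -101*3/14 = -303/14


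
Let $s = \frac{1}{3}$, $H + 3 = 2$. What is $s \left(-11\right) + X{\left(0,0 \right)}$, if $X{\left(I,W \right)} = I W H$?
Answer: $- \frac{11}{3} \approx -3.6667$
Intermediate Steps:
$H = -1$ ($H = -3 + 2 = -1$)
$s = \frac{1}{3} \approx 0.33333$
$X{\left(I,W \right)} = - I W$ ($X{\left(I,W \right)} = I W \left(-1\right) = - I W$)
$s \left(-11\right) + X{\left(0,0 \right)} = \frac{1}{3} \left(-11\right) - 0 \cdot 0 = - \frac{11}{3} + 0 = - \frac{11}{3}$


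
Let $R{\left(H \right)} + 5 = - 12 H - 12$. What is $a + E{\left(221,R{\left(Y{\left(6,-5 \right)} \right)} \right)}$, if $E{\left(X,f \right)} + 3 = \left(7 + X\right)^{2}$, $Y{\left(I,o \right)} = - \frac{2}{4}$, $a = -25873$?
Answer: $26108$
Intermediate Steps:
$Y{\left(I,o \right)} = - \frac{1}{2}$ ($Y{\left(I,o \right)} = \left(-2\right) \frac{1}{4} = - \frac{1}{2}$)
$R{\left(H \right)} = -17 - 12 H$ ($R{\left(H \right)} = -5 - \left(12 + 12 H\right) = -17 - 12 H$)
$E{\left(X,f \right)} = -3 + \left(7 + X\right)^{2}$
$a + E{\left(221,R{\left(Y{\left(6,-5 \right)} \right)} \right)} = -25873 - \left(3 - \left(7 + 221\right)^{2}\right) = -25873 - \left(3 - 228^{2}\right) = -25873 + \left(-3 + 51984\right) = -25873 + 51981 = 26108$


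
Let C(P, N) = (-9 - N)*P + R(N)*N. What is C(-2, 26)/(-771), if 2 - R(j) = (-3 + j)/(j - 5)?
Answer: -1964/16191 ≈ -0.12130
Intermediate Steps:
R(j) = 2 - (-3 + j)/(-5 + j) (R(j) = 2 - (-3 + j)/(j - 5) = 2 - (-3 + j)/(-5 + j))
C(P, N) = P*(-9 - N) + N*(-7 + N)/(-5 + N) (C(P, N) = (-9 - N)*P + ((-7 + N)/(-5 + N))*N = P*(-9 - N) + N*(-7 + N)/(-5 + N))
C(-2, 26)/(-771) = ((26*(-7 + 26) - 1*(-2)*(-5 + 26)*(9 + 26))/(-5 + 26))/(-771) = ((26*19 - 1*(-2)*21*35)/21)*(-1/771) = ((494 + 1470)/21)*(-1/771) = ((1/21)*1964)*(-1/771) = (1964/21)*(-1/771) = -1964/16191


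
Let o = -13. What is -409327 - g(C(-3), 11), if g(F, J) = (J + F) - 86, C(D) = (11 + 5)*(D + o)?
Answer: -408996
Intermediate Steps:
C(D) = -208 + 16*D (C(D) = (11 + 5)*(D - 13) = 16*(-13 + D) = -208 + 16*D)
g(F, J) = -86 + F + J (g(F, J) = (F + J) - 86 = -86 + F + J)
-409327 - g(C(-3), 11) = -409327 - (-86 + (-208 + 16*(-3)) + 11) = -409327 - (-86 + (-208 - 48) + 11) = -409327 - (-86 - 256 + 11) = -409327 - 1*(-331) = -409327 + 331 = -408996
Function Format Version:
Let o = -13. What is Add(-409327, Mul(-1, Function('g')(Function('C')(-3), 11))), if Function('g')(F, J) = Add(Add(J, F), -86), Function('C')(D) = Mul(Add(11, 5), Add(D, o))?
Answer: -408996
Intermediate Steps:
Function('C')(D) = Add(-208, Mul(16, D)) (Function('C')(D) = Mul(Add(11, 5), Add(D, -13)) = Mul(16, Add(-13, D)) = Add(-208, Mul(16, D)))
Function('g')(F, J) = Add(-86, F, J) (Function('g')(F, J) = Add(Add(F, J), -86) = Add(-86, F, J))
Add(-409327, Mul(-1, Function('g')(Function('C')(-3), 11))) = Add(-409327, Mul(-1, Add(-86, Add(-208, Mul(16, -3)), 11))) = Add(-409327, Mul(-1, Add(-86, Add(-208, -48), 11))) = Add(-409327, Mul(-1, Add(-86, -256, 11))) = Add(-409327, Mul(-1, -331)) = Add(-409327, 331) = -408996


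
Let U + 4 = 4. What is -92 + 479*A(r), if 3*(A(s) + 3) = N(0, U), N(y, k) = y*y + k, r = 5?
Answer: -1529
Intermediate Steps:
U = 0 (U = -4 + 4 = 0)
N(y, k) = k + y² (N(y, k) = y² + k = k + y²)
A(s) = -3 (A(s) = -3 + (0 + 0²)/3 = -3 + (0 + 0)/3 = -3 + (⅓)*0 = -3 + 0 = -3)
-92 + 479*A(r) = -92 + 479*(-3) = -92 - 1437 = -1529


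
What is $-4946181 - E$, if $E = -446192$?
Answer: $-4499989$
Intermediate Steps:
$-4946181 - E = -4946181 - -446192 = -4946181 + 446192 = -4499989$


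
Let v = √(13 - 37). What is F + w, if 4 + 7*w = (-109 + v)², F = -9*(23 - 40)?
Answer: 12924/7 - 436*I*√6/7 ≈ 1846.3 - 152.57*I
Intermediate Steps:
v = 2*I*√6 (v = √(-24) = 2*I*√6 ≈ 4.899*I)
F = 153 (F = -9*(-17) = 153)
w = -4/7 + (-109 + 2*I*√6)²/7 ≈ 1693.3 - 152.57*I
F + w = 153 + (11853/7 - 436*I*√6/7) = 12924/7 - 436*I*√6/7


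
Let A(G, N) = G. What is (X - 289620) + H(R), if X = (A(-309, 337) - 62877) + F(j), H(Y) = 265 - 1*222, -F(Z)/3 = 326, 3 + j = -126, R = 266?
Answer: -353741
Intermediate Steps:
j = -129 (j = -3 - 126 = -129)
F(Z) = -978 (F(Z) = -3*326 = -978)
H(Y) = 43 (H(Y) = 265 - 222 = 43)
X = -64164 (X = (-309 - 62877) - 978 = -63186 - 978 = -64164)
(X - 289620) + H(R) = (-64164 - 289620) + 43 = -353784 + 43 = -353741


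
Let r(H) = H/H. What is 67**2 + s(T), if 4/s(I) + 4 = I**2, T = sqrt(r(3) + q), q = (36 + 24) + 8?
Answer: 291789/65 ≈ 4489.1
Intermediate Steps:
r(H) = 1
q = 68 (q = 60 + 8 = 68)
T = sqrt(69) (T = sqrt(1 + 68) = sqrt(69) ≈ 8.3066)
s(I) = 4/(-4 + I**2)
67**2 + s(T) = 67**2 + 4/(-4 + (sqrt(69))**2) = 4489 + 4/(-4 + 69) = 4489 + 4/65 = 291789/65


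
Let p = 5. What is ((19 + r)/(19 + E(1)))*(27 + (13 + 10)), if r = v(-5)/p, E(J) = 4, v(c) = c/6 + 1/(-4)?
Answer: 245/6 ≈ 40.833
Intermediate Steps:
v(c) = -1/4 + c/6 (v(c) = c*(1/6) + 1*(-1/4) = c/6 - 1/4 = -1/4 + c/6)
r = -13/60 (r = (-1/4 + (1/6)*(-5))/5 = (-1/4 - 5/6)*(1/5) = -13/12*1/5 = -13/60 ≈ -0.21667)
((19 + r)/(19 + E(1)))*(27 + (13 + 10)) = ((19 - 13/60)/(19 + 4))*(27 + (13 + 10)) = ((1127/60)/23)*(27 + 23) = ((1127/60)*(1/23))*50 = (49/60)*50 = 245/6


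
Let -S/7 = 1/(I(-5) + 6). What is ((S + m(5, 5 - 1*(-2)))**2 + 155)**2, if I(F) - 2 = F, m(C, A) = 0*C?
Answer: 2085136/81 ≈ 25742.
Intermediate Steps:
m(C, A) = 0
I(F) = 2 + F
S = -7/3 (S = -7/((2 - 5) + 6) = -7/(-3 + 6) = -7/3 ≈ -2.3333)
((S + m(5, 5 - 1*(-2)))**2 + 155)**2 = ((-7/3 + 0)**2 + 155)**2 = ((-7/3)**2 + 155)**2 = (49/9 + 155)**2 = (1444/9)**2 = 2085136/81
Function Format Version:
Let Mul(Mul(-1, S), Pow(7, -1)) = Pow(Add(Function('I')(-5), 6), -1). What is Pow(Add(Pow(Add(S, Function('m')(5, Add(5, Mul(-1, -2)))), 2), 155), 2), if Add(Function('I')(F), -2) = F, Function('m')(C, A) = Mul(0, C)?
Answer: Rational(2085136, 81) ≈ 25742.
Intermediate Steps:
Function('m')(C, A) = 0
Function('I')(F) = Add(2, F)
S = Rational(-7, 3) (S = Mul(-7, Pow(Add(Add(2, -5), 6), -1)) = Mul(-7, Pow(Add(-3, 6), -1)) = Mul(-7, Pow(3, -1)) = Mul(-7, Rational(1, 3)) = Rational(-7, 3) ≈ -2.3333)
Pow(Add(Pow(Add(S, Function('m')(5, Add(5, Mul(-1, -2)))), 2), 155), 2) = Pow(Add(Pow(Add(Rational(-7, 3), 0), 2), 155), 2) = Pow(Add(Pow(Rational(-7, 3), 2), 155), 2) = Pow(Add(Rational(49, 9), 155), 2) = Pow(Rational(1444, 9), 2) = Rational(2085136, 81)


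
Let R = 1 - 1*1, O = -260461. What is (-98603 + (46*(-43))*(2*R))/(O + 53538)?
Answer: 98603/206923 ≈ 0.47652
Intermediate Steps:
R = 0 (R = 1 - 1 = 0)
(-98603 + (46*(-43))*(2*R))/(O + 53538) = (-98603 + (46*(-43))*(2*0))/(-260461 + 53538) = (-98603 - 1978*0)/(-206923) = (-98603 + 0)*(-1/206923) = -98603*(-1/206923) = 98603/206923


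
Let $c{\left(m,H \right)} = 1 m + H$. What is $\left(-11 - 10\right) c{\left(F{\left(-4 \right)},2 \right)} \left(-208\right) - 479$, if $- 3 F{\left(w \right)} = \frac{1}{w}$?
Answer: $8621$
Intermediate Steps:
$F{\left(w \right)} = - \frac{1}{3 w}$
$c{\left(m,H \right)} = H + m$ ($c{\left(m,H \right)} = m + H = H + m$)
$\left(-11 - 10\right) c{\left(F{\left(-4 \right)},2 \right)} \left(-208\right) - 479 = \left(-11 - 10\right) \left(2 - \frac{1}{3 \left(-4\right)}\right) \left(-208\right) - 479 = - 21 \left(2 - - \frac{1}{12}\right) \left(-208\right) - 479 = - 21 \left(2 + \frac{1}{12}\right) \left(-208\right) - 479 = \left(-21\right) \frac{25}{12} \left(-208\right) - 479 = \left(- \frac{175}{4}\right) \left(-208\right) - 479 = 9100 - 479 = 8621$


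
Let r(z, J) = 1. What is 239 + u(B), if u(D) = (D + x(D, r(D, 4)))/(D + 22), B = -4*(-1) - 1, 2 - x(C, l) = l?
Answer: 5979/25 ≈ 239.16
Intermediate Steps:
x(C, l) = 2 - l
B = 3 (B = 4 - 1 = 3)
u(D) = (1 + D)/(22 + D) (u(D) = (D + (2 - 1*1))/(D + 22) = (D + (2 - 1))/(22 + D) = (D + 1)/(22 + D) = (1 + D)/(22 + D))
239 + u(B) = 239 + (1 + 3)/(22 + 3) = 239 + 4/25 = 5979/25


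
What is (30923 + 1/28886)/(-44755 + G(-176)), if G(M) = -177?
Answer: -893241779/1297905752 ≈ -0.68822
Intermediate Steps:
(30923 + 1/28886)/(-44755 + G(-176)) = (30923 + 1/28886)/(-44755 - 177) = (30923 + 1/28886)/(-44932) = (893241779/28886)*(-1/44932) = -893241779/1297905752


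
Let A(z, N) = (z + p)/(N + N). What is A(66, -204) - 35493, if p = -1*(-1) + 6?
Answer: -14481217/408 ≈ -35493.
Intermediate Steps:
p = 7 (p = 1 + 6 = 7)
A(z, N) = (7 + z)/(2*N) (A(z, N) = (z + 7)/(N + N) = (7 + z)/((2*N)) = (7 + z)*(1/(2*N)) = (7 + z)/(2*N))
A(66, -204) - 35493 = (1/2)*(7 + 66)/(-204) - 35493 = (1/2)*(-1/204)*73 - 35493 = -73/408 - 35493 = -14481217/408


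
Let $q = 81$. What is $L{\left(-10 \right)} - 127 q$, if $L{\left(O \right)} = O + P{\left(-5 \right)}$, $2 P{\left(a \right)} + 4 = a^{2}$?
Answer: $- \frac{20573}{2} \approx -10287.0$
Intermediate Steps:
$P{\left(a \right)} = -2 + \frac{a^{2}}{2}$
$L{\left(O \right)} = \frac{21}{2} + O$ ($L{\left(O \right)} = O - \left(2 - \frac{\left(-5\right)^{2}}{2}\right) = O + \left(-2 + \frac{1}{2} \cdot 25\right) = O + \left(-2 + \frac{25}{2}\right) = O + \frac{21}{2} = \frac{21}{2} + O$)
$L{\left(-10 \right)} - 127 q = \left(\frac{21}{2} - 10\right) - 10287 = \frac{1}{2} - 10287 = - \frac{20573}{2}$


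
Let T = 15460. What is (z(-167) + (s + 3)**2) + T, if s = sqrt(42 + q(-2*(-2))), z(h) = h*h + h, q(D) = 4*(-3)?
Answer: 43221 + 6*sqrt(30) ≈ 43254.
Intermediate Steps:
q(D) = -12
z(h) = h + h**2 (z(h) = h**2 + h = h + h**2)
s = sqrt(30) (s = sqrt(42 - 12) = sqrt(30) ≈ 5.4772)
(z(-167) + (s + 3)**2) + T = (-167*(1 - 167) + (sqrt(30) + 3)**2) + 15460 = (-167*(-166) + (3 + sqrt(30))**2) + 15460 = (27722 + (3 + sqrt(30))**2) + 15460 = 43182 + (3 + sqrt(30))**2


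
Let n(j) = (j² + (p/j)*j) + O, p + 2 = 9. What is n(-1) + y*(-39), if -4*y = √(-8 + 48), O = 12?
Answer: 20 + 39*√10/2 ≈ 81.664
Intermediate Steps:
p = 7 (p = -2 + 9 = 7)
n(j) = 19 + j² (n(j) = (j² + (7/j)*j) + 12 = (j² + 7) + 12 = (7 + j²) + 12 = 19 + j²)
y = -√10/2 (y = -√(-8 + 48)/4 = -√10/2 ≈ -1.5811)
n(-1) + y*(-39) = (19 + (-1)²) - √10/2*(-39) = (19 + 1) + 39*√10/2 = 20 + 39*√10/2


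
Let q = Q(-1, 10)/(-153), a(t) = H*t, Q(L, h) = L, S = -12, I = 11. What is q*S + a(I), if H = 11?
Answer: 6167/51 ≈ 120.92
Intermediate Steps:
a(t) = 11*t
q = 1/153 (q = -1/(-153) = -1*(-1/153) = 1/153 ≈ 0.0065359)
q*S + a(I) = (1/153)*(-12) + 11*11 = -4/51 + 121 = 6167/51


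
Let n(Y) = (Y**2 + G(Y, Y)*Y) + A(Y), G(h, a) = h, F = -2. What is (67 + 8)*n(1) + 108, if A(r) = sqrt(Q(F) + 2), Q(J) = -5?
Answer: 258 + 75*I*sqrt(3) ≈ 258.0 + 129.9*I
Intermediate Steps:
A(r) = I*sqrt(3) (A(r) = sqrt(-5 + 2) = sqrt(-3) = I*sqrt(3))
n(Y) = 2*Y**2 + I*sqrt(3) (n(Y) = (Y**2 + Y*Y) + I*sqrt(3) = (Y**2 + Y**2) + I*sqrt(3) = 2*Y**2 + I*sqrt(3))
(67 + 8)*n(1) + 108 = (67 + 8)*(2*1**2 + I*sqrt(3)) + 108 = 75*(2*1 + I*sqrt(3)) + 108 = 75*(2 + I*sqrt(3)) + 108 = (150 + 75*I*sqrt(3)) + 108 = 258 + 75*I*sqrt(3)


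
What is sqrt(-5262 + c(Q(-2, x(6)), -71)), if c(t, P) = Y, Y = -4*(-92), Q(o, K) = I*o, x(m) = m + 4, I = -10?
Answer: I*sqrt(4894) ≈ 69.957*I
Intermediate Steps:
x(m) = 4 + m
Q(o, K) = -10*o
Y = 368
c(t, P) = 368
sqrt(-5262 + c(Q(-2, x(6)), -71)) = sqrt(-5262 + 368) = sqrt(-4894) = I*sqrt(4894)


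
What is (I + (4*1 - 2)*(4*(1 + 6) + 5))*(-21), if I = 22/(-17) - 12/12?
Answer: -22743/17 ≈ -1337.8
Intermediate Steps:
I = -39/17 (I = 22*(-1/17) - 12*1/12 = -22/17 - 1 = -39/17 ≈ -2.2941)
(I + (4*1 - 2)*(4*(1 + 6) + 5))*(-21) = (-39/17 + (4*1 - 2)*(4*(1 + 6) + 5))*(-21) = (-39/17 + (4 - 2)*(4*7 + 5))*(-21) = (-39/17 + 2*(28 + 5))*(-21) = (-39/17 + 2*33)*(-21) = (-39/17 + 66)*(-21) = (1083/17)*(-21) = -22743/17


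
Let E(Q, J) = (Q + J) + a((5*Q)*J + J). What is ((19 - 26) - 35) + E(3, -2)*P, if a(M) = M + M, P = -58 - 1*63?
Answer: 7581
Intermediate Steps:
P = -121 (P = -58 - 63 = -121)
a(M) = 2*M
E(Q, J) = Q + 3*J + 10*J*Q (E(Q, J) = (Q + J) + 2*((5*Q)*J + J) = (J + Q) + 2*(5*J*Q + J) = (J + Q) + 2*(J + 5*J*Q) = (J + Q) + (2*J + 10*J*Q) = Q + 3*J + 10*J*Q)
((19 - 26) - 35) + E(3, -2)*P = ((19 - 26) - 35) + (3 + 3*(-2) + 10*(-2)*3)*(-121) = (-7 - 35) + (3 - 6 - 60)*(-121) = -42 - 63*(-121) = -42 + 7623 = 7581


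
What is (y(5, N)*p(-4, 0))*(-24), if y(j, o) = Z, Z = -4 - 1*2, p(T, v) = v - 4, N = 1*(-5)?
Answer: -576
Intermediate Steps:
N = -5
p(T, v) = -4 + v
Z = -6 (Z = -4 - 2 = -6)
y(j, o) = -6
(y(5, N)*p(-4, 0))*(-24) = -6*(-4 + 0)*(-24) = -6*(-4)*(-24) = 24*(-24) = -576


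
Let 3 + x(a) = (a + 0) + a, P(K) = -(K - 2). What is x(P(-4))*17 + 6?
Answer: 159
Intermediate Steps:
P(K) = 2 - K (P(K) = -(-2 + K) = 2 - K)
x(a) = -3 + 2*a (x(a) = -3 + ((a + 0) + a) = -3 + (a + a) = -3 + 2*a)
x(P(-4))*17 + 6 = (-3 + 2*(2 - 1*(-4)))*17 + 6 = (-3 + 2*(2 + 4))*17 + 6 = (-3 + 2*6)*17 + 6 = (-3 + 12)*17 + 6 = 9*17 + 6 = 153 + 6 = 159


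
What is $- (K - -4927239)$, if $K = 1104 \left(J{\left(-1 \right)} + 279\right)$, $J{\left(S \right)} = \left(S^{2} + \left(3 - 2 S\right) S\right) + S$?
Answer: $-5229735$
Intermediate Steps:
$J{\left(S \right)} = S + S^{2} + S \left(3 - 2 S\right)$ ($J{\left(S \right)} = \left(S^{2} + S \left(3 - 2 S\right)\right) + S = S + S^{2} + S \left(3 - 2 S\right)$)
$K = 302496$ ($K = 1104 \left(- (4 - -1) + 279\right) = 1104 \left(- (4 + 1) + 279\right) = 1104 \left(\left(-1\right) 5 + 279\right) = 1104 \left(-5 + 279\right) = 1104 \cdot 274 = 302496$)
$- (K - -4927239) = - (302496 - -4927239) = - (302496 + 4927239) = \left(-1\right) 5229735 = -5229735$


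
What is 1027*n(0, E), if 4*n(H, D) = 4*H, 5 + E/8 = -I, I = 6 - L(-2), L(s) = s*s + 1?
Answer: 0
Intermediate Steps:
L(s) = 1 + s² (L(s) = s² + 1 = 1 + s²)
I = 1 (I = 6 - (1 + (-2)²) = 6 - (1 + 4) = 6 - 1*5 = 6 - 5 = 1)
E = -48 (E = -40 + 8*(-1*1) = -40 + 8*(-1) = -40 - 8 = -48)
n(H, D) = H (n(H, D) = (4*H)/4 = H)
1027*n(0, E) = 1027*0 = 0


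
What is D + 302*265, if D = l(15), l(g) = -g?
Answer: 80015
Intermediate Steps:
D = -15 (D = -1*15 = -15)
D + 302*265 = -15 + 302*265 = -15 + 80030 = 80015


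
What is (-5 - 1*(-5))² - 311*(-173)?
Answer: 53803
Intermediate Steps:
(-5 - 1*(-5))² - 311*(-173) = (-5 + 5)² + 53803 = 0² + 53803 = 0 + 53803 = 53803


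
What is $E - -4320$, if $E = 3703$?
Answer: $8023$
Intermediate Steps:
$E - -4320 = 3703 - -4320 = 3703 + 4320 = 8023$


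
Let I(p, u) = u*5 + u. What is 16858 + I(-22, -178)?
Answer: 15790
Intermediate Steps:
I(p, u) = 6*u (I(p, u) = 5*u + u = 6*u)
16858 + I(-22, -178) = 16858 + 6*(-178) = 16858 - 1068 = 15790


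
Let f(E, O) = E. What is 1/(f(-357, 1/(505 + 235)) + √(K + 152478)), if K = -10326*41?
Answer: -119/132779 - 2*I*√67722/398337 ≈ -0.00089623 - 0.0013066*I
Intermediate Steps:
K = -423366
1/(f(-357, 1/(505 + 235)) + √(K + 152478)) = 1/(-357 + √(-423366 + 152478)) = 1/(-357 + √(-270888)) = 1/(-357 + 2*I*√67722)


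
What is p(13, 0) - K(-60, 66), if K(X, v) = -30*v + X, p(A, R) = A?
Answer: 2053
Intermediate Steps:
K(X, v) = X - 30*v
p(13, 0) - K(-60, 66) = 13 - (-60 - 30*66) = 13 - (-60 - 1980) = 13 - 1*(-2040) = 13 + 2040 = 2053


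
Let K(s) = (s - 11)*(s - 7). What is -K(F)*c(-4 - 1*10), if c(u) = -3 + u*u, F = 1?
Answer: -11580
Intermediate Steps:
K(s) = (-11 + s)*(-7 + s)
c(u) = -3 + u²
-K(F)*c(-4 - 1*10) = -(77 + 1² - 18*1)*(-3 + (-4 - 1*10)²) = -(77 + 1 - 18)*(-3 + (-4 - 10)²) = -60*(-3 + (-14)²) = -60*(-3 + 196) = -60*193 = -1*11580 = -11580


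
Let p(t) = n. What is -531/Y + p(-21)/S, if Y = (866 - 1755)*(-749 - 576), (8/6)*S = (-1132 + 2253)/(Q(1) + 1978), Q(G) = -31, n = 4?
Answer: 207304711/22380575 ≈ 9.2627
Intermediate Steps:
p(t) = 4
S = 19/44 (S = 3*((-1132 + 2253)/(-31 + 1978))/4 = 3*(1121/1947)/4 = 3*(1121*(1/1947))/4 = (3/4)*(19/33) = 19/44 ≈ 0.43182)
Y = 1177925 (Y = -889*(-1325) = 1177925)
-531/Y + p(-21)/S = -531/1177925 + 4/(19/44) = -531*1/1177925 + 4*(44/19) = -531/1177925 + 176/19 = 207304711/22380575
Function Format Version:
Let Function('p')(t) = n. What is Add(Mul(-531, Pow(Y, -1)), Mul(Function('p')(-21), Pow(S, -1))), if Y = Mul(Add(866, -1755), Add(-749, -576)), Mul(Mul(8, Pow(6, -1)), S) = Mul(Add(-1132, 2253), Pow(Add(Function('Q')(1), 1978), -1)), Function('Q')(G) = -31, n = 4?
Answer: Rational(207304711, 22380575) ≈ 9.2627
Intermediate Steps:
Function('p')(t) = 4
S = Rational(19, 44) (S = Mul(Rational(3, 4), Mul(Add(-1132, 2253), Pow(Add(-31, 1978), -1))) = Mul(Rational(3, 4), Mul(1121, Pow(1947, -1))) = Mul(Rational(3, 4), Mul(1121, Rational(1, 1947))) = Mul(Rational(3, 4), Rational(19, 33)) = Rational(19, 44) ≈ 0.43182)
Y = 1177925 (Y = Mul(-889, -1325) = 1177925)
Add(Mul(-531, Pow(Y, -1)), Mul(Function('p')(-21), Pow(S, -1))) = Add(Mul(-531, Pow(1177925, -1)), Mul(4, Pow(Rational(19, 44), -1))) = Add(Mul(-531, Rational(1, 1177925)), Mul(4, Rational(44, 19))) = Add(Rational(-531, 1177925), Rational(176, 19)) = Rational(207304711, 22380575)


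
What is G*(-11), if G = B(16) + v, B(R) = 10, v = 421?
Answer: -4741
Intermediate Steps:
G = 431 (G = 10 + 421 = 431)
G*(-11) = 431*(-11) = -4741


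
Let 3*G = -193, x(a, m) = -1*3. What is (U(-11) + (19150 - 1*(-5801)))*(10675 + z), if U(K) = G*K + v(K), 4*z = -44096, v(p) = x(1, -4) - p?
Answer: -26873000/3 ≈ -8.9577e+6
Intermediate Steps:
x(a, m) = -3
G = -193/3 (G = (1/3)*(-193) = -193/3 ≈ -64.333)
v(p) = -3 - p
z = -11024 (z = (1/4)*(-44096) = -11024)
U(K) = -3 - 196*K/3 (U(K) = -193*K/3 + (-3 - K) = -3 - 196*K/3)
(U(-11) + (19150 - 1*(-5801)))*(10675 + z) = ((-3 - 196/3*(-11)) + (19150 - 1*(-5801)))*(10675 - 11024) = ((-3 + 2156/3) + (19150 + 5801))*(-349) = (2147/3 + 24951)*(-349) = (77000/3)*(-349) = -26873000/3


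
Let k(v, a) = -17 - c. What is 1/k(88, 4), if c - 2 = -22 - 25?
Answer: 1/28 ≈ 0.035714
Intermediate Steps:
c = -45 (c = 2 + (-22 - 25) = 2 - 47 = -45)
k(v, a) = 28 (k(v, a) = -17 - 1*(-45) = -17 + 45 = 28)
1/k(88, 4) = 1/28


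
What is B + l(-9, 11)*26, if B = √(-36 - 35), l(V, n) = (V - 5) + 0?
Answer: -364 + I*√71 ≈ -364.0 + 8.4261*I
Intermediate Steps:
l(V, n) = -5 + V (l(V, n) = (-5 + V) + 0 = -5 + V)
B = I*√71 (B = √(-71) = I*√71 ≈ 8.4261*I)
B + l(-9, 11)*26 = I*√71 + (-5 - 9)*26 = I*√71 - 14*26 = I*√71 - 364 = -364 + I*√71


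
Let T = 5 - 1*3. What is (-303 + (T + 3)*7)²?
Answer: 71824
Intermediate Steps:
T = 2 (T = 5 - 3 = 2)
(-303 + (T + 3)*7)² = (-303 + (2 + 3)*7)² = (-303 + 5*7)² = (-303 + 35)² = (-268)² = 71824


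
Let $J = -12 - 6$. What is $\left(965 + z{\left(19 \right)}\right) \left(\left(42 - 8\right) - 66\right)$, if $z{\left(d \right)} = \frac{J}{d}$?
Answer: $- \frac{586144}{19} \approx -30850.0$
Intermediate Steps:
$J = -18$
$z{\left(d \right)} = - \frac{18}{d}$
$\left(965 + z{\left(19 \right)}\right) \left(\left(42 - 8\right) - 66\right) = \left(965 - \frac{18}{19}\right) \left(\left(42 - 8\right) - 66\right) = \left(965 - \frac{18}{19}\right) \left(34 - 66\right) = \left(965 - \frac{18}{19}\right) \left(-32\right) = \frac{18317}{19} \left(-32\right) = - \frac{586144}{19}$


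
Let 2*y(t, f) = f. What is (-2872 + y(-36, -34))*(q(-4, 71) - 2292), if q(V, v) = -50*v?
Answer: 16877538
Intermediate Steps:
y(t, f) = f/2
(-2872 + y(-36, -34))*(q(-4, 71) - 2292) = (-2872 + (1/2)*(-34))*(-50*71 - 2292) = (-2872 - 17)*(-3550 - 2292) = -2889*(-5842) = 16877538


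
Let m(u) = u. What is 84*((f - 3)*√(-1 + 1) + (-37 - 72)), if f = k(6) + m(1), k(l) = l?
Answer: -9156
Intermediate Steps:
f = 7 (f = 6 + 1 = 7)
84*((f - 3)*√(-1 + 1) + (-37 - 72)) = 84*((7 - 3)*√(-1 + 1) + (-37 - 72)) = 84*(4*√0 - 109) = 84*(4*0 - 109) = 84*(0 - 109) = 84*(-109) = -9156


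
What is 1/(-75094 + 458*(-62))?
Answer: -1/103490 ≈ -9.6628e-6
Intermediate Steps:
1/(-75094 + 458*(-62)) = 1/(-75094 - 28396) = 1/(-103490) = -1/103490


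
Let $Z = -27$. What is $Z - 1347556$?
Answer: $-1347583$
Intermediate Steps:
$Z - 1347556 = -27 - 1347556 = -1347583$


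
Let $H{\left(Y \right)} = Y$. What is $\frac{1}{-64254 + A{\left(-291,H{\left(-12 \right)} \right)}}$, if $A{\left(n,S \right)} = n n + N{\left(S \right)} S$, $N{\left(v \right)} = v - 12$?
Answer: $\frac{1}{20715} \approx 4.8274 \cdot 10^{-5}$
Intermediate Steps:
$N{\left(v \right)} = -12 + v$
$A{\left(n,S \right)} = n^{2} + S \left(-12 + S\right)$ ($A{\left(n,S \right)} = n n + \left(-12 + S\right) S = n^{2} + S \left(-12 + S\right)$)
$\frac{1}{-64254 + A{\left(-291,H{\left(-12 \right)} \right)}} = \frac{1}{-64254 + \left(\left(-291\right)^{2} - 12 \left(-12 - 12\right)\right)} = \frac{1}{-64254 + \left(84681 - -288\right)} = \frac{1}{-64254 + \left(84681 + 288\right)} = \frac{1}{-64254 + 84969} = \frac{1}{20715}$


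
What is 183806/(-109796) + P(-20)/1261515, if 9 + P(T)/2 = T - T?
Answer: -38646000403/23084883490 ≈ -1.6741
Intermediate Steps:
P(T) = -18 (P(T) = -18 + 2*(T - T) = -18 + 2*0 = -18 + 0 = -18)
183806/(-109796) + P(-20)/1261515 = 183806/(-109796) - 18/1261515 = 183806*(-1/109796) - 18*1/1261515 = -91903/54898 - 6/420505 = -38646000403/23084883490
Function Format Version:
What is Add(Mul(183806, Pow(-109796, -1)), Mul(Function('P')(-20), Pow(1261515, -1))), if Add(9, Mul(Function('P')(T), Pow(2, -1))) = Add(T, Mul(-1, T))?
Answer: Rational(-38646000403, 23084883490) ≈ -1.6741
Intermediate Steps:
Function('P')(T) = -18 (Function('P')(T) = Add(-18, Mul(2, Add(T, Mul(-1, T)))) = Add(-18, Mul(2, 0)) = Add(-18, 0) = -18)
Add(Mul(183806, Pow(-109796, -1)), Mul(Function('P')(-20), Pow(1261515, -1))) = Add(Mul(183806, Pow(-109796, -1)), Mul(-18, Pow(1261515, -1))) = Add(Mul(183806, Rational(-1, 109796)), Mul(-18, Rational(1, 1261515))) = Add(Rational(-91903, 54898), Rational(-6, 420505)) = Rational(-38646000403, 23084883490)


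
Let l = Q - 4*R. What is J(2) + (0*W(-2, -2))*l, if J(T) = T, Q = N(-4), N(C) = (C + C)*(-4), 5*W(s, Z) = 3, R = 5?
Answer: 2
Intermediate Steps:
W(s, Z) = ⅗ (W(s, Z) = (⅕)*3 = ⅗)
N(C) = -8*C (N(C) = (2*C)*(-4) = -8*C)
Q = 32 (Q = -8*(-4) = 32)
l = 12 (l = 32 - 4*5 = 32 - 20 = 12)
J(2) + (0*W(-2, -2))*l = 2 + (0*(⅗))*12 = 2 + 0*12 = 2 + 0 = 2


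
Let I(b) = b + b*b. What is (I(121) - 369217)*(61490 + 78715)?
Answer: -49696363275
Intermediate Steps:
I(b) = b + b**2
(I(121) - 369217)*(61490 + 78715) = (121*(1 + 121) - 369217)*(61490 + 78715) = (121*122 - 369217)*140205 = (14762 - 369217)*140205 = -354455*140205 = -49696363275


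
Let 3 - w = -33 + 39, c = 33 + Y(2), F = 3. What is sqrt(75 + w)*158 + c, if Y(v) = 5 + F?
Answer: 41 + 948*sqrt(2) ≈ 1381.7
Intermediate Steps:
Y(v) = 8 (Y(v) = 5 + 3 = 8)
c = 41 (c = 33 + 8 = 41)
w = -3 (w = 3 - (-33 + 39) = 3 - 1*6 = 3 - 6 = -3)
sqrt(75 + w)*158 + c = sqrt(75 - 3)*158 + 41 = sqrt(72)*158 + 41 = (6*sqrt(2))*158 + 41 = 948*sqrt(2) + 41 = 41 + 948*sqrt(2)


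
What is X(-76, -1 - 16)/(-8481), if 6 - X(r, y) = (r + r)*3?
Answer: -14/257 ≈ -0.054475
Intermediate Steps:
X(r, y) = 6 - 6*r (X(r, y) = 6 - (r + r)*3 = 6 - 2*r*3 = 6 - 6*r)
X(-76, -1 - 16)/(-8481) = (6 - 6*(-76))/(-8481) = (6 + 456)*(-1/8481) = 462*(-1/8481) = -14/257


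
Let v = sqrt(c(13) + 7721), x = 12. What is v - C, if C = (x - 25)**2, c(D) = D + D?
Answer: -169 + sqrt(7747) ≈ -80.983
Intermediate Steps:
c(D) = 2*D
v = sqrt(7747) (v = sqrt(2*13 + 7721) = sqrt(26 + 7721) = sqrt(7747) ≈ 88.017)
C = 169 (C = (12 - 25)**2 = (-13)**2 = 169)
v - C = sqrt(7747) - 1*169 = sqrt(7747) - 169 = -169 + sqrt(7747)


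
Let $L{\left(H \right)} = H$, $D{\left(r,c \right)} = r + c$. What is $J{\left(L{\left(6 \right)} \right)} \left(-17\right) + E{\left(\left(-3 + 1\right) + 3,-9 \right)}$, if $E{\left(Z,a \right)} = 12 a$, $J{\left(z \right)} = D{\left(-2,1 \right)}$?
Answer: $-91$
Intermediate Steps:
$D{\left(r,c \right)} = c + r$
$J{\left(z \right)} = -1$ ($J{\left(z \right)} = 1 - 2 = -1$)
$J{\left(L{\left(6 \right)} \right)} \left(-17\right) + E{\left(\left(-3 + 1\right) + 3,-9 \right)} = \left(-1\right) \left(-17\right) + 12 \left(-9\right) = 17 - 108 = -91$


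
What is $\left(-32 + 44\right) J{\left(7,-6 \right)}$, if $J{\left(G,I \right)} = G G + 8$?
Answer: $684$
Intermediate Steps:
$J{\left(G,I \right)} = 8 + G^{2}$ ($J{\left(G,I \right)} = G^{2} + 8 = 8 + G^{2}$)
$\left(-32 + 44\right) J{\left(7,-6 \right)} = \left(-32 + 44\right) \left(8 + 7^{2}\right) = 12 \left(8 + 49\right) = 12 \cdot 57 = 684$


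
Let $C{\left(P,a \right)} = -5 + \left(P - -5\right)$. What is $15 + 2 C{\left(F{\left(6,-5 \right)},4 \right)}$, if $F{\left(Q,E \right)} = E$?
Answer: $5$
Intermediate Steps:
$C{\left(P,a \right)} = P$ ($C{\left(P,a \right)} = -5 + \left(P + 5\right) = -5 + \left(5 + P\right) = P$)
$15 + 2 C{\left(F{\left(6,-5 \right)},4 \right)} = 15 + 2 \left(-5\right) = 15 - 10 = 5$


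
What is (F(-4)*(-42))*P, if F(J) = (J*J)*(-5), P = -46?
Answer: -154560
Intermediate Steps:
F(J) = -5*J² (F(J) = J²*(-5) = -5*J²)
(F(-4)*(-42))*P = (-5*(-4)²*(-42))*(-46) = (-5*16*(-42))*(-46) = -80*(-42)*(-46) = 3360*(-46) = -154560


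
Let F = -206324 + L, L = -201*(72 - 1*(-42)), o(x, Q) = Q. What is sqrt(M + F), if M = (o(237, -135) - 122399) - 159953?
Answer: 5*I*sqrt(20469) ≈ 715.35*I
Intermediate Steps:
L = -22914 (L = -201*(72 + 42) = -201*114 = -22914)
M = -282487 (M = (-135 - 122399) - 159953 = -122534 - 159953 = -282487)
F = -229238 (F = -206324 - 22914 = -229238)
sqrt(M + F) = sqrt(-282487 - 229238) = sqrt(-511725) = 5*I*sqrt(20469)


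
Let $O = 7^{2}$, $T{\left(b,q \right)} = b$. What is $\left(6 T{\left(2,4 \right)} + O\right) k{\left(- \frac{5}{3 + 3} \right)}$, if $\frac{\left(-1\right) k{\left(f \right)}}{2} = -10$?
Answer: $1220$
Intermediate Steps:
$k{\left(f \right)} = 20$ ($k{\left(f \right)} = \left(-2\right) \left(-10\right) = 20$)
$O = 49$
$\left(6 T{\left(2,4 \right)} + O\right) k{\left(- \frac{5}{3 + 3} \right)} = \left(6 \cdot 2 + 49\right) 20 = \left(12 + 49\right) 20 = 61 \cdot 20 = 1220$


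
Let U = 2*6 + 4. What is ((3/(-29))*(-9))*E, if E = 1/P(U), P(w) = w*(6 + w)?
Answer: 27/10208 ≈ 0.0026450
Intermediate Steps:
U = 16 (U = 12 + 4 = 16)
E = 1/352 (E = 1/(16*(6 + 16)) = 1/(16*22) = 1/352 ≈ 0.0028409)
((3/(-29))*(-9))*E = ((3/(-29))*(-9))*(1/352) = ((3*(-1/29))*(-9))*(1/352) = -3/29*(-9)*(1/352) = (27/29)*(1/352) = 27/10208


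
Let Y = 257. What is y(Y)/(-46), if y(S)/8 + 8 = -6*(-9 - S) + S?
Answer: -7380/23 ≈ -320.87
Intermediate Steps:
y(S) = 368 + 56*S (y(S) = -64 + 8*(-6*(-9 - S) + S) = -64 + 8*((54 + 6*S) + S) = -64 + 8*(54 + 7*S) = -64 + (432 + 56*S) = 368 + 56*S)
y(Y)/(-46) = (368 + 56*257)/(-46) = (368 + 14392)*(-1/46) = 14760*(-1/46) = -7380/23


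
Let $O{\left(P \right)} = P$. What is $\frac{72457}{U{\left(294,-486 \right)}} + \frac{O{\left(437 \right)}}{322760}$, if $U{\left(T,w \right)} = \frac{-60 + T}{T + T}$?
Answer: $\frac{2291849706403}{12587640} \approx 1.8207 \cdot 10^{5}$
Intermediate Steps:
$U{\left(T,w \right)} = \frac{-60 + T}{2 T}$
$\frac{72457}{U{\left(294,-486 \right)}} + \frac{O{\left(437 \right)}}{322760} = \frac{72457}{\frac{1}{2} \cdot \frac{1}{294} \left(-60 + 294\right)} + \frac{437}{322760} = \frac{72457}{\frac{1}{2} \cdot \frac{1}{294} \cdot 234} + 437 \cdot \frac{1}{322760} = \frac{72457}{\frac{39}{98}} + \frac{437}{322760} = 72457 \cdot \frac{98}{39} + \frac{437}{322760} = \frac{7100786}{39} + \frac{437}{322760} = \frac{2291849706403}{12587640}$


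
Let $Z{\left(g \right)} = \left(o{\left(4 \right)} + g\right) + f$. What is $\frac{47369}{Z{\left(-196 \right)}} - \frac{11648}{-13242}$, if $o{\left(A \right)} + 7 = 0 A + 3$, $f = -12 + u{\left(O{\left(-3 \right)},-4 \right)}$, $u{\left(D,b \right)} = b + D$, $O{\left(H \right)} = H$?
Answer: $- \frac{34706077}{161111} \approx -215.42$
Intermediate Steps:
$u{\left(D,b \right)} = D + b$
$f = -19$ ($f = -12 - 7 = -19$)
$o{\left(A \right)} = -4$ ($o{\left(A \right)} = -7 + \left(0 A + 3\right) = -7 + \left(0 + 3\right) = -7 + 3 = -4$)
$Z{\left(g \right)} = -23 + g$ ($Z{\left(g \right)} = \left(-4 + g\right) - 19 = -23 + g$)
$\frac{47369}{Z{\left(-196 \right)}} - \frac{11648}{-13242} = \frac{47369}{-23 - 196} - \frac{11648}{-13242} = \frac{47369}{-219} - - \frac{5824}{6621} = 47369 \left(- \frac{1}{219}\right) + \frac{5824}{6621} = - \frac{47369}{219} + \frac{5824}{6621} = - \frac{34706077}{161111}$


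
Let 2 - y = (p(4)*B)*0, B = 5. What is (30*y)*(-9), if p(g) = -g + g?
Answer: -540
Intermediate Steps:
p(g) = 0
y = 2 (y = 2 - 0*5*0 = 2 - 0*0 = 2 - 1*0 = 2 + 0 = 2)
(30*y)*(-9) = (30*2)*(-9) = 60*(-9) = -540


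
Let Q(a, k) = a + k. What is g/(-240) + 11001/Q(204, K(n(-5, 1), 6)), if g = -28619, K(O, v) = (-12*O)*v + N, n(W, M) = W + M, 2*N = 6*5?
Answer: 5716691/40560 ≈ 140.94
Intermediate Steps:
N = 15 (N = (6*5)/2 = (½)*30 = 15)
n(W, M) = M + W
K(O, v) = 15 - 12*O*v (K(O, v) = (-12*O)*v + 15 = -12*O*v + 15 = 15 - 12*O*v)
g/(-240) + 11001/Q(204, K(n(-5, 1), 6)) = -28619/(-240) + 11001/(204 + (15 - 12*(1 - 5)*6)) = -28619*(-1/240) + 11001/(204 + (15 - 12*(-4)*6)) = 28619/240 + 11001/(204 + (15 + 288)) = 28619/240 + 11001/(204 + 303) = 28619/240 + 11001/507 = 28619/240 + 11001*(1/507) = 28619/240 + 3667/169 = 5716691/40560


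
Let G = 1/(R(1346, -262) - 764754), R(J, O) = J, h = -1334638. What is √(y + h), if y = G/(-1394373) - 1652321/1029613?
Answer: I*√100199003682875138252938171162670732305539/273999454064946948 ≈ 1155.3*I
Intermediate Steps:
G = -1/763408 (G = 1/(1346 - 764754) = 1/(-763408) = -1/763408 ≈ -1.3099e-6)
y = -1758855227895460451/1095997816259787792 (y = -1/763408/(-1394373) - 1652321/1029613 = -1/763408*(-1/1394373) - 1652321*1/1029613 = 1/1064475503184 - 1652321/1029613 = -1758855227895460451/1095997816259787792 ≈ -1.6048)
√(y + h) = √(-1758855227895460451/1095997816259787792 - 1334638) = √(-1462762092352558554599747/1095997816259787792) = I*√100199003682875138252938171162670732305539/273999454064946948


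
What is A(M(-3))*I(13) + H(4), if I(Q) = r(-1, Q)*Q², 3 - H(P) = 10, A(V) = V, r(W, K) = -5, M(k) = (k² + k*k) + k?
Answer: -12682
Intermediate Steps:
M(k) = k + 2*k² (M(k) = (k² + k²) + k = 2*k² + k = k + 2*k²)
H(P) = -7 (H(P) = 3 - 1*10 = 3 - 10 = -7)
I(Q) = -5*Q²
A(M(-3))*I(13) + H(4) = (-3*(1 + 2*(-3)))*(-5*13²) - 7 = (-3*(1 - 6))*(-5*169) - 7 = -3*(-5)*(-845) - 7 = 15*(-845) - 7 = -12675 - 7 = -12682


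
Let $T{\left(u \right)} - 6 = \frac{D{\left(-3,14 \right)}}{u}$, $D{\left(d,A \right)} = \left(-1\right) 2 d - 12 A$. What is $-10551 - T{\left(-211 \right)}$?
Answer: $- \frac{2227689}{211} \approx -10558.0$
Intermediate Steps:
$D{\left(d,A \right)} = - 12 A - 2 d$ ($D{\left(d,A \right)} = - 2 d - 12 A = - 12 A - 2 d$)
$T{\left(u \right)} = 6 - \frac{162}{u}$ ($T{\left(u \right)} = 6 + \frac{\left(-12\right) 14 - -6}{u} = 6 + \frac{-168 + 6}{u} = 6 - \frac{162}{u}$)
$-10551 - T{\left(-211 \right)} = -10551 - \left(6 - \frac{162}{-211}\right) = -10551 - \left(6 - - \frac{162}{211}\right) = -10551 - \left(6 + \frac{162}{211}\right) = -10551 - \frac{1428}{211} = - \frac{2227689}{211}$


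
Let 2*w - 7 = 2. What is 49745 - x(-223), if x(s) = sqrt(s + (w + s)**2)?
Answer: 49745 - sqrt(190077)/2 ≈ 49527.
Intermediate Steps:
w = 9/2 (w = 7/2 + (1/2)*2 = 7/2 + 1 = 9/2 ≈ 4.5000)
x(s) = sqrt(s + (9/2 + s)**2)
49745 - x(-223) = 49745 - sqrt((9 + 2*(-223))**2 + 4*(-223))/2 = 49745 - sqrt((9 - 446)**2 - 892)/2 = 49745 - sqrt((-437)**2 - 892)/2 = 49745 - sqrt(190969 - 892)/2 = 49745 - sqrt(190077)/2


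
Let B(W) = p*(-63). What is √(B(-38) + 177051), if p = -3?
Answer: 2*√44310 ≈ 421.00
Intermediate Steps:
B(W) = 189 (B(W) = -3*(-63) = 189)
√(B(-38) + 177051) = √(189 + 177051) = √177240 = 2*√44310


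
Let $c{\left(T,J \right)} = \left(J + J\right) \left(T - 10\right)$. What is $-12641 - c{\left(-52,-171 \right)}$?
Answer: $-33845$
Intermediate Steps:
$c{\left(T,J \right)} = 2 J \left(-10 + T\right)$
$-12641 - c{\left(-52,-171 \right)} = -12641 - 2 \left(-171\right) \left(-10 - 52\right) = -12641 - 2 \left(-171\right) \left(-62\right) = -12641 - 21204 = -33845$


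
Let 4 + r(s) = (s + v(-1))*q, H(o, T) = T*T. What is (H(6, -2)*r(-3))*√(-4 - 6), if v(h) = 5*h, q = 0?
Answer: -16*I*√10 ≈ -50.596*I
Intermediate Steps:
H(o, T) = T²
r(s) = -4 (r(s) = -4 + (s + 5*(-1))*0 = -4 + (s - 5)*0 = -4 + (-5 + s)*0 = -4 + 0 = -4)
(H(6, -2)*r(-3))*√(-4 - 6) = ((-2)²*(-4))*√(-4 - 6) = (4*(-4))*√(-10) = -16*I*√10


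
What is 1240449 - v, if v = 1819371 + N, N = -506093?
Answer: -72829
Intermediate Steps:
v = 1313278 (v = 1819371 - 506093 = 1313278)
1240449 - v = 1240449 - 1*1313278 = 1240449 - 1313278 = -72829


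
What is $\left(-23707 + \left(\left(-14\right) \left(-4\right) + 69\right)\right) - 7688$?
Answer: $-31270$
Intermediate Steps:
$\left(-23707 + \left(\left(-14\right) \left(-4\right) + 69\right)\right) - 7688 = \left(-23707 + \left(56 + 69\right)\right) - 7688 = \left(-23707 + 125\right) - 7688 = -23582 - 7688 = -31270$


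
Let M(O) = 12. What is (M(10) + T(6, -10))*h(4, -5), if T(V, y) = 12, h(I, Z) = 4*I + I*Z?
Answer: -96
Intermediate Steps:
(M(10) + T(6, -10))*h(4, -5) = (12 + 12)*(4*(4 - 5)) = 24*(4*(-1)) = 24*(-4) = -96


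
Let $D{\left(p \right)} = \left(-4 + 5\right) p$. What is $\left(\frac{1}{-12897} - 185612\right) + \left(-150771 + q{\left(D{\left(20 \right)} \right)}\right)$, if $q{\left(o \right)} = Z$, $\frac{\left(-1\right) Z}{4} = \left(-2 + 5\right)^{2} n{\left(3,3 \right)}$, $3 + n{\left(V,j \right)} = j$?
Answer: $- \frac{4338331552}{12897} \approx -3.3638 \cdot 10^{5}$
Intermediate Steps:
$n{\left(V,j \right)} = -3 + j$
$D{\left(p \right)} = p$ ($D{\left(p \right)} = 1 p = p$)
$Z = 0$ ($Z = - 4 \left(-2 + 5\right)^{2} \left(-3 + 3\right) = - 4 \cdot 3^{2} \cdot 0 = - 4 \cdot 9 \cdot 0 = \left(-4\right) 0 = 0$)
$q{\left(o \right)} = 0$
$\left(\frac{1}{-12897} - 185612\right) + \left(-150771 + q{\left(D{\left(20 \right)} \right)}\right) = \left(\frac{1}{-12897} - 185612\right) + \left(-150771 + 0\right) = \left(- \frac{1}{12897} - 185612\right) - 150771 = - \frac{2393837965}{12897} - 150771 = - \frac{4338331552}{12897}$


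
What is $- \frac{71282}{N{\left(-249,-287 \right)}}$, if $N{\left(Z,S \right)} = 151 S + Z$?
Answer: $\frac{35641}{21793} \approx 1.6354$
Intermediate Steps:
$N{\left(Z,S \right)} = Z + 151 S$
$- \frac{71282}{N{\left(-249,-287 \right)}} = - \frac{71282}{-249 + 151 \left(-287\right)} = - \frac{71282}{-249 - 43337} = - \frac{71282}{-43586} = \left(-71282\right) \left(- \frac{1}{43586}\right) = \frac{35641}{21793}$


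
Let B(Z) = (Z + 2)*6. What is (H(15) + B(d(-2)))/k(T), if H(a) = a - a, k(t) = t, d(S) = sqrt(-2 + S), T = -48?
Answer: -1/4 - I/4 ≈ -0.25 - 0.25*I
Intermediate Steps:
B(Z) = 12 + 6*Z (B(Z) = (2 + Z)*6 = 12 + 6*Z)
H(a) = 0
(H(15) + B(d(-2)))/k(T) = (0 + (12 + 6*sqrt(-2 - 2)))/(-48) = (0 + (12 + 6*sqrt(-4)))*(-1/48) = (0 + (12 + 6*(2*I)))*(-1/48) = (0 + (12 + 12*I))*(-1/48) = (12 + 12*I)*(-1/48) = -1/4 - I/4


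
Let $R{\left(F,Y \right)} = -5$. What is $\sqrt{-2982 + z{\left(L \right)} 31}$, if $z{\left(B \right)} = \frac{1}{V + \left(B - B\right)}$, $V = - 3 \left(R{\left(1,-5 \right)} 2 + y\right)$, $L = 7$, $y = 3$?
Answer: $\frac{i \sqrt{1314411}}{21} \approx 54.594 i$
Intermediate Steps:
$V = 21$ ($V = - 3 \left(\left(-5\right) 2 + 3\right) = - 3 \left(-10 + 3\right) = \left(-3\right) \left(-7\right) = 21$)
$z{\left(B \right)} = \frac{1}{21}$ ($z{\left(B \right)} = \frac{1}{21 + \left(B - B\right)} = \frac{1}{21 + 0} = \frac{1}{21}$)
$\sqrt{-2982 + z{\left(L \right)} 31} = \sqrt{-2982 + \frac{1}{21} \cdot 31} = \sqrt{-2982 + \frac{31}{21}} = \sqrt{- \frac{62591}{21}} = \frac{i \sqrt{1314411}}{21}$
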